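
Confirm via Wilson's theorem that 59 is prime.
(58)! mod 59 = 58. Since this equals -1 (mod 59), Wilson confirms 59 is prime.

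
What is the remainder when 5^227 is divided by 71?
Using Fermat: 5^{70} ≡ 1 (mod 71). 227 ≡ 17 (mod 70). So 5^{227} ≡ 5^{17} ≡ 25 (mod 71)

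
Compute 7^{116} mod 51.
4

Using successive squaring:
Binary expansion of 116: 1110100
Powers of 7 mod 51 (each is the square of the previous):
  7^1 ≡ 7 (mod 51)
  7^2 ≡ 7² = 49 ≡ 49 (mod 51)
  7^4 ≡ 49² = 2401 ≡ 4 (mod 51)
  7^8 ≡ 4² = 16 ≡ 16 (mod 51)
  7^16 ≡ 16² = 256 ≡ 1 (mod 51)
  7^32 ≡ 1² = 1 ≡ 1 (mod 51)
  7^64 ≡ 1² = 1 ≡ 1 (mod 51)
116 = 64 + 32 + 16 + 4, so 7^116 = 7^64 × 7^32 × 7^16 × 7^4 ≡ 1 × 1 × 1 × 4 (mod 51)
Multiplying step by step:
  1 × 1 = 1 ≡ 1 (mod 51)
  1 × 1 = 1 ≡ 1 (mod 51)
  1 × 4 = 4 ≡ 4 (mod 51)
Result: 7^116 ≡ 4 (mod 51)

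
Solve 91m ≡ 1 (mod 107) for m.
91^(-1) ≡ 20 (mod 107). Verification: 91 × 20 = 1820 ≡ 1 (mod 107)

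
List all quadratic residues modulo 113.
QRs mod 113: {1, 2, 4, 7, 8, 9, 11, 13, 14, 15, 16, 18, 22, 25, 26, 28, 30, 31, 32, 36, 41, 44, 49, 50, 51, 52, 53, 56, 57, 60, 61, 62, 63, 64, 69, 72, 77, 81, 82, 83, 85, 87, 88, 91, 95, 97, 98, 99, 100, 102, 104, 105, 106, 109, 111, 112}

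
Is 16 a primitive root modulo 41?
No

To verify, check if 16^(40/q) ≢ 1 (mod 41) for each prime divisor q of 40
Divisors of 40 = 40: [1, 2, 4, 5, 8, 10, 20, 40]
  16^(40/2) = 16^20 ≡ 1 (mod 41)
  16^(40/5) = 16^8 ≡ 37 (mod 41)
Conclusion: 16 is not a primitive root modulo 41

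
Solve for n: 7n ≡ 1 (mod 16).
7

Since gcd(7, 16) = 1 divides 1, a solution exists.
Multiply both sides by the inverse of 7 mod 16:
  7^(-1) mod 16 = 7
  x ≡ 7 × 1 ≡ 7 ≡ 7 (mod 16)
Verification: 7 × 7 = 49 = 3 × 16 + 1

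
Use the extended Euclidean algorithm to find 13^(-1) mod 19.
Extended GCD: 13(3) + 19(-2) = 1. So 13^(-1) ≡ 3 ≡ 3 (mod 19). Verify: 13 × 3 = 39 ≡ 1 (mod 19)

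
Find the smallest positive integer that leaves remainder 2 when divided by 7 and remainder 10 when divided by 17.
M = 7 × 17 = 119. M₁ = 17, y₁ ≡ 5 (mod 7). M₂ = 7, y₂ ≡ 5 (mod 17). x = 2×17×5 + 10×7×5 ≡ 44 (mod 119). The smallest positive such number is 44.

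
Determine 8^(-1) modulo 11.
8^(-1) ≡ 7 (mod 11). Verification: 8 × 7 = 56 ≡ 1 (mod 11)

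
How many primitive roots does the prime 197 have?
Number of primitive roots mod 197 = φ(196) = 84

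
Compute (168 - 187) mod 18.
17

(168 - 187) = -19
-19 mod 18 = 17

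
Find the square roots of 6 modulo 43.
The square roots of 6 mod 43 are 36 and 7. Verify: 36² = 1296 ≡ 6 (mod 43)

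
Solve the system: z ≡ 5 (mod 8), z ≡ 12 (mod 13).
M = 8 × 13 = 104. M₁ = 13, y₁ ≡ 5 (mod 8). M₂ = 8, y₂ ≡ 5 (mod 13). z = 5×13×5 + 12×8×5 ≡ 77 (mod 104)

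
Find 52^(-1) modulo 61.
27

Using Extended Euclidean Algorithm:
gcd(52, 61) = 1
Bezout coefficients: 52 × 27 + 61 × -23 = 1
So 52 × 27 ≡ 1 (mod 61)
The inverse is 27 mod 61 = 27
Verification: 52 × 27 = 1404 = 23 × 61 + 1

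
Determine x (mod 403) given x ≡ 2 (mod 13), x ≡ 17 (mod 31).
327

Using the Chinese Remainder Theorem:
M = product of moduli = 403
For equation 1: M_1 = 31, 31 ≡ 5 (mod 13), inverse of 31 mod 13 is 8 (check: 5 × 8 = 40 ≡ 1 (mod 13))
For equation 2: M_2 = 13, 13 ≡ 13 (mod 31), inverse of 13 mod 31 is 12 (check: 13 × 12 = 156 ≡ 1 (mod 31))
Combine: x ≡ Σ r_i×M_i×(M_i⁻¹ mod m_i) = 2×31×8 + 17×13×12 = 496 + 2652 = 3148
3148 mod 403 = 327
x ≡ 327 (mod 403)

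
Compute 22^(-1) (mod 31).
24

Using Extended Euclidean Algorithm:
gcd(22, 31) = 1
Bezout coefficients: 22 × -7 + 31 × 5 = 1
So 22 × -7 ≡ 1 (mod 31)
The inverse is -7 mod 31 = 24
Verification: 22 × 24 = 528 = 17 × 31 + 1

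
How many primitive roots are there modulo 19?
6

The number of primitive roots modulo p is φ(p-1) = φ(18)
φ(18) = 6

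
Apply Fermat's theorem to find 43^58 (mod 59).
By Fermat's Little Theorem, 43^{58} ≡ 1 (mod 59) since 59 is prime and gcd(43, 59) = 1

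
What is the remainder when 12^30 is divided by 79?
Using repeated squaring. 30 = 16 + 8 + 4 + 2 (binary 11110). Repeated squaring mod 79: 12^1 ≡ 12; 12^2 ≡ 12² = 144 ≡ 65; 12^4 ≡ 65² = 4225 ≡ 38; 12^8 ≡ 38² = 1444 ≡ 22; 12^16 ≡ 22² = 484 ≡ 10. Multiply: 12^30 = 12^16 × 12^8 × 12^4 × 12^2 ≡ 10 × 22 × 38 × 65 (mod 79): 10 × 22 = 220 ≡ 62; 62 × 38 = 2356 ≡ 65; 65 × 65 = 4225 ≡ 38. So 12^30 ≡ 38 (mod 79).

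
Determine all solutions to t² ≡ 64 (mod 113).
The square roots of 64 mod 113 are 105 and 8. Verify: 105² = 11025 ≡ 64 (mod 113)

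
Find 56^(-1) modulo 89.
62

Using Extended Euclidean Algorithm:
gcd(56, 89) = 1
Bezout coefficients: 56 × -27 + 89 × 17 = 1
So 56 × -27 ≡ 1 (mod 89)
The inverse is -27 mod 89 = 62
Verification: 56 × 62 = 3472 = 39 × 89 + 1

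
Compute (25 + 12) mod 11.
4

(25 + 12) = 37
37 mod 11 = 4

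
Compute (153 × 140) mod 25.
20

(153 × 140) = 21420
21420 mod 25 = 20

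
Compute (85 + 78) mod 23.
2

(85 + 78) = 163
163 mod 23 = 2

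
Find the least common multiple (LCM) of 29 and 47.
1363

First find GCD(29, 47) using the Euclidean algorithm:
29 = 0 × 47 + 29
47 = 1 × 29 + 18
29 = 1 × 18 + 11
18 = 1 × 11 + 7
11 = 1 × 7 + 4
7 = 1 × 4 + 3
4 = 1 × 3 + 1
3 = 3 × 1 + 0
GCD(29, 47) = 1

LCM formula: LCM(a, b) = (a × b) / GCD(a, b)
LCM(29, 47) = (29 × 47) / 1
LCM(29, 47) = 1363 / 1
LCM(29, 47) = 1363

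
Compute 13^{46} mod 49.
43

Using successive squaring:
Binary expansion of 46: 101110
Powers of 13 mod 49 (each is the square of the previous):
  13^1 ≡ 13 (mod 49)
  13^2 ≡ 13² = 169 ≡ 22 (mod 49)
  13^4 ≡ 22² = 484 ≡ 43 (mod 49)
  13^8 ≡ 43² = 1849 ≡ 36 (mod 49)
  13^16 ≡ 36² = 1296 ≡ 22 (mod 49)
  13^32 ≡ 22² = 484 ≡ 43 (mod 49)
46 = 32 + 8 + 4 + 2, so 13^46 = 13^32 × 13^8 × 13^4 × 13^2 ≡ 43 × 36 × 43 × 22 (mod 49)
Multiplying step by step:
  43 × 36 = 1548 ≡ 29 (mod 49)
  29 × 43 = 1247 ≡ 22 (mod 49)
  22 × 22 = 484 ≡ 43 (mod 49)
Result: 13^46 ≡ 43 (mod 49)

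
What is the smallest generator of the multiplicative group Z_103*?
p - 1 = 102 has prime divisors 2, 3, 17. h is a primitive root mod 103 iff h^(102/q) ≢ 1 (mod 103) for each such q.
h = 2: 2^51 ≡ 1, 2^34 ≡ 46, 2^6 ≡ 64 (mod 103); 2^51 ≡ 1, so not a primitive root.
h = 3: 3^51 ≡ 102, 3^34 ≡ 1, 3^6 ≡ 8 (mod 103); 3^34 ≡ 1, so not a primitive root.
h = 4: 4^51 ≡ 1, 4^34 ≡ 56, 4^6 ≡ 79 (mod 103); 4^51 ≡ 1, so not a primitive root.
h = 5: 5^51 ≡ 102, 5^34 ≡ 56, 5^6 ≡ 72 (mod 103); none is 1, so 5 has order 102 and is a primitive root.
The smallest primitive root mod 103 is g = 5.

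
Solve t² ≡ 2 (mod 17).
The square roots of 2 mod 17 are 6 and 11. Verify: 6² = 36 ≡ 2 (mod 17)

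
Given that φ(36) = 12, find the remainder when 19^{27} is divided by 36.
By Euler: 19^{12} ≡ 1 (mod 36) since gcd(19, 36) = 1. 27 = 2×12 + 3. So 19^{27} ≡ 19^{3} ≡ 19 (mod 36)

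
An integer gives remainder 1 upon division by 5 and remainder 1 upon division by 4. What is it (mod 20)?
M = 5 × 4 = 20. M₁ = 4, y₁ ≡ 4 (mod 5). M₂ = 5, y₂ ≡ 1 (mod 4). k = 1×4×4 + 1×5×1 ≡ 1 (mod 20). The smallest positive such number is 1.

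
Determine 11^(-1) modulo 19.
11^(-1) ≡ 7 (mod 19). Verification: 11 × 7 = 77 ≡ 1 (mod 19)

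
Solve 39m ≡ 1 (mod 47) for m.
39^(-1) ≡ 41 (mod 47). Verification: 39 × 41 = 1599 ≡ 1 (mod 47)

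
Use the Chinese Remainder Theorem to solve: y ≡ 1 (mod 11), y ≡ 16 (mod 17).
67

Using the Chinese Remainder Theorem:
M = product of moduli = 187
For equation 1: M_1 = 17, 17 ≡ 6 (mod 11), inverse of 17 mod 11 is 2 (check: 6 × 2 = 12 ≡ 1 (mod 11))
For equation 2: M_2 = 11, 11 ≡ 11 (mod 17), inverse of 11 mod 17 is 14 (check: 11 × 14 = 154 ≡ 1 (mod 17))
Combine: y ≡ Σ r_i×M_i×(M_i⁻¹ mod m_i) = 1×17×2 + 16×11×14 = 34 + 2464 = 2498
2498 mod 187 = 67
y ≡ 67 (mod 187)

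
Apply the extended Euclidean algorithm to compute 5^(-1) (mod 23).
Extended GCD: 5(-9) + 23(2) = 1. So 5^(-1) ≡ 14 ≡ 14 (mod 23). Verify: 5 × 14 = 70 ≡ 1 (mod 23)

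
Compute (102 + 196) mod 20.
18

(102 + 196) = 298
298 mod 20 = 18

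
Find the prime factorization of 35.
5 × 7

Divide by primes starting from smallest:
35 ÷ 5 = 7
7 ÷ 7 = 1

35 = 5 × 7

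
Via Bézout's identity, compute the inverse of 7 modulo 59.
Extended GCD: 7(17) + 59(-2) = 1. So 7^(-1) ≡ 17 ≡ 17 (mod 59). Verify: 7 × 17 = 119 ≡ 1 (mod 59)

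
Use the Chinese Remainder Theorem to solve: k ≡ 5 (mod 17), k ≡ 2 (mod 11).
90

Using the Chinese Remainder Theorem:
M = product of moduli = 187
For equation 1: M_1 = 11, 11 ≡ 11 (mod 17), inverse of 11 mod 17 is 14 (check: 11 × 14 = 154 ≡ 1 (mod 17))
For equation 2: M_2 = 17, 17 ≡ 6 (mod 11), inverse of 17 mod 11 is 2 (check: 6 × 2 = 12 ≡ 1 (mod 11))
Combine: k ≡ Σ r_i×M_i×(M_i⁻¹ mod m_i) = 5×11×14 + 2×17×2 = 770 + 68 = 838
838 mod 187 = 90
k ≡ 90 (mod 187)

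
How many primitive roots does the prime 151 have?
Number of primitive roots mod 151 = φ(150) = 40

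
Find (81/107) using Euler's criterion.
(81/107) = 81^{53} mod 107 = 1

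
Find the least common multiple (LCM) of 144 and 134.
9648

First find GCD(144, 134) using the Euclidean algorithm:
144 = 1 × 134 + 10
134 = 13 × 10 + 4
10 = 2 × 4 + 2
4 = 2 × 2 + 0
GCD(144, 134) = 2

LCM formula: LCM(a, b) = (a × b) / GCD(a, b)
LCM(144, 134) = (144 × 134) / 2
LCM(144, 134) = 19296 / 2
LCM(144, 134) = 9648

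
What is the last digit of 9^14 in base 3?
Using repeated squaring. 9 ≡ 0 (mod 3). 14 = 8 + 4 + 2 (binary 1110). Repeated squaring mod 3: 0^1 ≡ 0; 0^2 ≡ 0² = 0 ≡ 0; 0^4 ≡ 0² = 0 ≡ 0; 0^8 ≡ 0² = 0 ≡ 0. Multiply: 9^14 ≡ 0^8 × 0^4 × 0^2 ≡ 0 × 0 × 0 (mod 3): 0 × 0 = 0 ≡ 0; 0 × 0 = 0 ≡ 0. So 9^14 ≡ 0 (mod 3).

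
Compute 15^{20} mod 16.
1

Using successive squaring:
Binary expansion of 20: 10100
Powers of 15 mod 16 (each is the square of the previous):
  15^1 ≡ 15 (mod 16)
  15^2 ≡ 15² = 225 ≡ 1 (mod 16)
  15^4 ≡ 1² = 1 ≡ 1 (mod 16)
  15^8 ≡ 1² = 1 ≡ 1 (mod 16)
  15^16 ≡ 1² = 1 ≡ 1 (mod 16)
20 = 16 + 4, so 15^20 = 15^16 × 15^4 ≡ 1 × 1 (mod 16)
Multiplying step by step:
  1 × 1 = 1 ≡ 1 (mod 16)
Result: 15^20 ≡ 1 (mod 16)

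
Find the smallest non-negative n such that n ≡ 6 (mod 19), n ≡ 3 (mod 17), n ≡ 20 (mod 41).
10475

Using the Chinese Remainder Theorem:
M = product of moduli = 13243
For equation 1: M_1 = 697, 697 ≡ 13 (mod 19), inverse of 697 mod 19 is 3 (check: 13 × 3 = 39 ≡ 1 (mod 19))
For equation 2: M_2 = 779, 779 ≡ 14 (mod 17), inverse of 779 mod 17 is 11 (check: 14 × 11 = 154 ≡ 1 (mod 17))
For equation 3: M_3 = 323, 323 ≡ 36 (mod 41), inverse of 323 mod 41 is 8 (check: 36 × 8 = 288 ≡ 1 (mod 41))
Combine: n ≡ Σ r_i×M_i×(M_i⁻¹ mod m_i) = 6×697×3 + 3×779×11 + 20×323×8 = 12546 + 25707 + 51680 = 89933
89933 mod 13243 = 10475
n ≡ 10475 (mod 13243)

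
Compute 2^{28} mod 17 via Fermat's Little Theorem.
16

By Fermat's Little Theorem, a^(p-1) ≡ 1 (mod p) for prime p and gcd(a, p) = 1
Here p = 17, so 2^16 ≡ 1 (mod 17)
We can reduce the exponent: 28 mod 16 = 12
So 2^28 ≡ 2^12 (mod 17)
Computing: 2^12 mod 17 = 16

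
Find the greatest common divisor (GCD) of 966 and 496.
2

Using the Euclidean algorithm:
966 = 1 × 496 + 470
496 = 1 × 470 + 26
470 = 18 × 26 + 2
26 = 13 × 2 + 0

GCD(966, 496) = 2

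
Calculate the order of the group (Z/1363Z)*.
1288

Prime factorization: 1363 = 29 × 47
Using the formula φ(n) = n × Π(1 - 1/p) for each prime factor p:
φ(1363) = 1363 × (1 - 1/29) × (1 - 1/47)
φ(1363) = 1288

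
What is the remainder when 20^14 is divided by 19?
Using repeated squaring. 20 ≡ 1 (mod 19). 14 = 8 + 4 + 2 (binary 1110). Repeated squaring mod 19: 1^1 ≡ 1; 1^2 ≡ 1² = 1 ≡ 1; 1^4 ≡ 1² = 1 ≡ 1; 1^8 ≡ 1² = 1 ≡ 1. Multiply: 20^14 ≡ 1^8 × 1^4 × 1^2 ≡ 1 × 1 × 1 (mod 19): 1 × 1 = 1 ≡ 1; 1 × 1 = 1 ≡ 1. So 20^14 ≡ 1 (mod 19).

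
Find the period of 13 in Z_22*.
Powers of 13 mod 22: 13^1≡13, 13^2≡15, 13^3≡19, 13^4≡5, 13^5≡21, 13^6≡9, 13^7≡7, 13^8≡3, 13^9≡17, 13^10≡1. Order = 10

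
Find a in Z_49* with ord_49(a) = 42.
3 has order 42 mod 49 since 3^{42} ≡ 1 (mod 49) and no smaller power works.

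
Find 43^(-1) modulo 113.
92

Using Extended Euclidean Algorithm:
gcd(43, 113) = 1
Bezout coefficients: 43 × -21 + 113 × 8 = 1
So 43 × -21 ≡ 1 (mod 113)
The inverse is -21 mod 113 = 92
Verification: 43 × 92 = 3956 = 35 × 113 + 1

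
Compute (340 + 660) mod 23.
11

(340 + 660) = 1000
1000 mod 23 = 11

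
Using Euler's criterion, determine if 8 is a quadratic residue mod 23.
By Euler's criterion: 8^{11} ≡ 1 (mod 23). Since this equals 1, 8 is a QR.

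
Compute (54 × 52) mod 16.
8

(54 × 52) = 2808
2808 mod 16 = 8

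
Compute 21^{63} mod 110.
21

Using successive squaring:
Binary expansion of 63: 111111
Powers of 21 mod 110 (each is the square of the previous):
  21^1 ≡ 21 (mod 110)
  21^2 ≡ 21² = 441 ≡ 1 (mod 110)
  21^4 ≡ 1² = 1 ≡ 1 (mod 110)
  21^8 ≡ 1² = 1 ≡ 1 (mod 110)
  21^16 ≡ 1² = 1 ≡ 1 (mod 110)
  21^32 ≡ 1² = 1 ≡ 1 (mod 110)
63 = 32 + 16 + 8 + 4 + 2 + 1, so 21^63 = 21^32 × 21^16 × 21^8 × 21^4 × 21^2 × 21^1 ≡ 1 × 1 × 1 × 1 × 1 × 21 (mod 110)
Multiplying step by step:
  1 × 1 = 1 ≡ 1 (mod 110)
  1 × 1 = 1 ≡ 1 (mod 110)
  1 × 1 = 1 ≡ 1 (mod 110)
  1 × 1 = 1 ≡ 1 (mod 110)
  1 × 21 = 21 ≡ 21 (mod 110)
Result: 21^63 ≡ 21 (mod 110)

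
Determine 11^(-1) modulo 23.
11^(-1) ≡ 21 (mod 23). Verification: 11 × 21 = 231 ≡ 1 (mod 23)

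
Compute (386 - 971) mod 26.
13

(386 - 971) = -585
-585 mod 26 = 13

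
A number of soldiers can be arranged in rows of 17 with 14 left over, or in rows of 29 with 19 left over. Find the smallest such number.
M = 17 × 29 = 493. M₁ = 29, y₁ ≡ 10 (mod 17). M₂ = 17, y₂ ≡ 12 (mod 29). r = 14×29×10 + 19×17×12 ≡ 48 (mod 493). The smallest positive such number is 48.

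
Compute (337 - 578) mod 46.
35

(337 - 578) = -241
-241 mod 46 = 35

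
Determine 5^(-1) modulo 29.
5^(-1) ≡ 6 (mod 29). Verification: 5 × 6 = 30 ≡ 1 (mod 29)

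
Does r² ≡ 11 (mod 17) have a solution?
By Euler's criterion: 11^{8} ≡ 16 (mod 17). Since this equals -1 (≡ 16), 11 is not a QR.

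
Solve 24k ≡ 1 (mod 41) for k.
12

Using Extended Euclidean Algorithm:
gcd(24, 41) = 1
Bezout coefficients: 24 × 12 + 41 × -7 = 1
So 24 × 12 ≡ 1 (mod 41)
The inverse is 12 mod 41 = 12
Verification: 24 × 12 = 288 = 7 × 41 + 1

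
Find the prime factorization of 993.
3 × 331

Divide by primes starting from smallest:
993 ÷ 3 = 331
331 ÷ 331 = 1

993 = 3 × 331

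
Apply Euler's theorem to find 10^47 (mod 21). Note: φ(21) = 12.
By Euler: 10^{12} ≡ 1 (mod 21) since gcd(10, 21) = 1. 47 = 3×12 + 11. So 10^{47} ≡ 10^{11} ≡ 19 (mod 21)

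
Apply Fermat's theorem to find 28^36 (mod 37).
By Fermat's Little Theorem, 28^{36} ≡ 1 (mod 37) since 37 is prime and gcd(28, 37) = 1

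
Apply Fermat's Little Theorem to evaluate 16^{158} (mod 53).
44

By Fermat's Little Theorem, a^(p-1) ≡ 1 (mod p) for prime p and gcd(a, p) = 1
Here p = 53, so 16^52 ≡ 1 (mod 53)
We can reduce the exponent: 158 mod 52 = 2
So 16^158 ≡ 16^2 (mod 53)
Computing: 16^2 mod 53 = 44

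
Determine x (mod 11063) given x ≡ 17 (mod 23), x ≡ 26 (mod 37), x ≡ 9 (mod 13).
3467

Using the Chinese Remainder Theorem:
M = product of moduli = 11063
For equation 1: M_1 = 481, 481 ≡ 21 (mod 23), inverse of 481 mod 23 is 11 (check: 21 × 11 = 231 ≡ 1 (mod 23))
For equation 2: M_2 = 299, 299 ≡ 3 (mod 37), inverse of 299 mod 37 is 25 (check: 3 × 25 = 75 ≡ 1 (mod 37))
For equation 3: M_3 = 851, 851 ≡ 6 (mod 13), inverse of 851 mod 13 is 11 (check: 6 × 11 = 66 ≡ 1 (mod 13))
Combine: x ≡ Σ r_i×M_i×(M_i⁻¹ mod m_i) = 17×481×11 + 26×299×25 + 9×851×11 = 89947 + 194350 + 84249 = 368546
368546 mod 11063 = 3467
x ≡ 3467 (mod 11063)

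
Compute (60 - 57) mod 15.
3

(60 - 57) = 3
3 mod 15 = 3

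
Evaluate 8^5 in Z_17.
5 = 4 + 1 (binary 101). Repeated squaring mod 17: 8^1 ≡ 8; 8^2 ≡ 8² = 64 ≡ 13; 8^4 ≡ 13² = 169 ≡ 16. Multiply: 8^5 = 8^4 × 8^1 ≡ 16 × 8 (mod 17): 16 × 8 = 128 ≡ 9. So 8^5 ≡ 9 (mod 17).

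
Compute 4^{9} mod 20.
4

Using successive squaring:
Binary expansion of 9: 1001
Powers of 4 mod 20 (each is the square of the previous):
  4^1 ≡ 4 (mod 20)
  4^2 ≡ 4² = 16 ≡ 16 (mod 20)
  4^4 ≡ 16² = 256 ≡ 16 (mod 20)
  4^8 ≡ 16² = 256 ≡ 16 (mod 20)
9 = 8 + 1, so 4^9 = 4^8 × 4^1 ≡ 16 × 4 (mod 20)
Multiplying step by step:
  16 × 4 = 64 ≡ 4 (mod 20)
Result: 4^9 ≡ 4 (mod 20)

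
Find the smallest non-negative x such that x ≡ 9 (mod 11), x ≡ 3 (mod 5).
53

Using the Chinese Remainder Theorem:
M = product of moduli = 55
For equation 1: M_1 = 5, 5 ≡ 5 (mod 11), inverse of 5 mod 11 is 9 (check: 5 × 9 = 45 ≡ 1 (mod 11))
For equation 2: M_2 = 11, 11 ≡ 1 (mod 5), inverse of 11 mod 5 is 1 (check: 1 × 1 = 1 ≡ 1 (mod 5))
Combine: x ≡ Σ r_i×M_i×(M_i⁻¹ mod m_i) = 9×5×9 + 3×11×1 = 405 + 33 = 438
438 mod 55 = 53
x ≡ 53 (mod 55)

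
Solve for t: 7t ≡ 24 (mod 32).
8

Since gcd(7, 32) = 1 divides 24, a solution exists.
Multiply both sides by the inverse of 7 mod 32:
  7^(-1) mod 32 = 23
  x ≡ 23 × 24 ≡ 552 ≡ 8 (mod 32)
Verification: 7 × 8 = 56 = 1 × 32 + 24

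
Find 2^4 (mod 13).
4 = 4 (binary 100). Repeated squaring mod 13: 2^1 ≡ 2; 2^2 ≡ 2² = 4 ≡ 4; 2^4 ≡ 4² = 16 ≡ 3. So 2^4 ≡ 3 (mod 13).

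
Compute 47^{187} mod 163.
26

Using successive squaring:
Binary expansion of 187: 10111011
Powers of 47 mod 163 (each is the square of the previous):
  47^1 ≡ 47 (mod 163)
  47^2 ≡ 47² = 2209 ≡ 90 (mod 163)
  47^4 ≡ 90² = 8100 ≡ 113 (mod 163)
  47^8 ≡ 113² = 12769 ≡ 55 (mod 163)
  47^16 ≡ 55² = 3025 ≡ 91 (mod 163)
  47^32 ≡ 91² = 8281 ≡ 131 (mod 163)
  47^64 ≡ 131² = 17161 ≡ 46 (mod 163)
  47^128 ≡ 46² = 2116 ≡ 160 (mod 163)
187 = 128 + 32 + 16 + 8 + 2 + 1, so 47^187 = 47^128 × 47^32 × 47^16 × 47^8 × 47^2 × 47^1 ≡ 160 × 131 × 91 × 55 × 90 × 47 (mod 163)
Multiplying step by step:
  160 × 131 = 20960 ≡ 96 (mod 163)
  96 × 91 = 8736 ≡ 97 (mod 163)
  97 × 55 = 5335 ≡ 119 (mod 163)
  119 × 90 = 10710 ≡ 115 (mod 163)
  115 × 47 = 5405 ≡ 26 (mod 163)
Result: 47^187 ≡ 26 (mod 163)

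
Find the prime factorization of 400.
2^4 × 5^2

Divide by primes starting from smallest:
400 ÷ 2 = 200
200 ÷ 2 = 100
100 ÷ 2 = 50
50 ÷ 2 = 25
25 ÷ 5 = 5
5 ÷ 5 = 1

400 = 2^4 × 5^2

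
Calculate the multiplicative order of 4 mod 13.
Powers of 4 mod 13: 4^1≡4, 4^2≡3, 4^3≡12, 4^4≡9, 4^5≡10, 4^6≡1. Order = 6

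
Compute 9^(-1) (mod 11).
9^(-1) ≡ 5 (mod 11). Verification: 9 × 5 = 45 ≡ 1 (mod 11)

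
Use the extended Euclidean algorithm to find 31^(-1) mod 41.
Extended GCD: 31(4) + 41(-3) = 1. So 31^(-1) ≡ 4 ≡ 4 (mod 41). Verify: 31 × 4 = 124 ≡ 1 (mod 41)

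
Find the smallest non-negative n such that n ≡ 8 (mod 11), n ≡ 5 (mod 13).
96

Using the Chinese Remainder Theorem:
M = product of moduli = 143
For equation 1: M_1 = 13, 13 ≡ 2 (mod 11), inverse of 13 mod 11 is 6 (check: 2 × 6 = 12 ≡ 1 (mod 11))
For equation 2: M_2 = 11, 11 ≡ 11 (mod 13), inverse of 11 mod 13 is 6 (check: 11 × 6 = 66 ≡ 1 (mod 13))
Combine: n ≡ Σ r_i×M_i×(M_i⁻¹ mod m_i) = 8×13×6 + 5×11×6 = 624 + 330 = 954
954 mod 143 = 96
n ≡ 96 (mod 143)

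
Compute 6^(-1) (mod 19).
6^(-1) ≡ 16 (mod 19). Verification: 6 × 16 = 96 ≡ 1 (mod 19)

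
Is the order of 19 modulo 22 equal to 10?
Yes, ord_22(19) = 10.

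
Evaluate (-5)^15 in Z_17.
Using repeated squaring. (-5) ≡ 12 (mod 17). 15 = 8 + 4 + 2 + 1 (binary 1111). Repeated squaring mod 17: 12^1 ≡ 12; 12^2 ≡ 12² = 144 ≡ 8; 12^4 ≡ 8² = 64 ≡ 13; 12^8 ≡ 13² = 169 ≡ 16. Multiply: (-5)^15 ≡ 12^8 × 12^4 × 12^2 × 12^1 ≡ 16 × 13 × 8 × 12 (mod 17): 16 × 13 = 208 ≡ 4; 4 × 8 = 32 ≡ 15; 15 × 12 = 180 ≡ 10. So (-5)^15 ≡ 10 (mod 17).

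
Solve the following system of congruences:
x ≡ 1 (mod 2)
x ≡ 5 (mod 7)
5

Using the Chinese Remainder Theorem:
M = product of moduli = 14
For equation 1: M_1 = 7, 7 ≡ 1 (mod 2), inverse of 7 mod 2 is 1 (check: 1 × 1 = 1 ≡ 1 (mod 2))
For equation 2: M_2 = 2, 2 ≡ 2 (mod 7), inverse of 2 mod 7 is 4 (check: 2 × 4 = 8 ≡ 1 (mod 7))
Combine: x ≡ Σ r_i×M_i×(M_i⁻¹ mod m_i) = 1×7×1 + 5×2×4 = 7 + 40 = 47
47 mod 14 = 5
x ≡ 5 (mod 14)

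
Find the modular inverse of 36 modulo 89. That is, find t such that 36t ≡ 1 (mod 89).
47

Using Extended Euclidean Algorithm:
gcd(36, 89) = 1
Bezout coefficients: 36 × -42 + 89 × 17 = 1
So 36 × -42 ≡ 1 (mod 89)
The inverse is -42 mod 89 = 47
Verification: 36 × 47 = 1692 = 19 × 89 + 1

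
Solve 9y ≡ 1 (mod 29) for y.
9^(-1) ≡ 13 (mod 29). Verification: 9 × 13 = 117 ≡ 1 (mod 29)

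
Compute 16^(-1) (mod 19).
16^(-1) ≡ 6 (mod 19). Verification: 16 × 6 = 96 ≡ 1 (mod 19)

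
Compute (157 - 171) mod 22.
8

(157 - 171) = -14
-14 mod 22 = 8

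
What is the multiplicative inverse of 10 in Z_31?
10^(-1) ≡ 28 (mod 31). Verification: 10 × 28 = 280 ≡ 1 (mod 31)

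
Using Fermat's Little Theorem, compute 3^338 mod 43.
By Fermat: 3^{42} ≡ 1 (mod 43). 338 ≡ 2 (mod 42). So 3^{338} ≡ 3^{2} ≡ 9 (mod 43)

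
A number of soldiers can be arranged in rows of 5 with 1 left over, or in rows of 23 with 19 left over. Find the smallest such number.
M = 5 × 23 = 115. M₁ = 23, y₁ ≡ 2 (mod 5). M₂ = 5, y₂ ≡ 14 (mod 23). y = 1×23×2 + 19×5×14 ≡ 111 (mod 115). The smallest positive such number is 111.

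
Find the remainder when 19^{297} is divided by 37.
By Fermat: 19^{36} ≡ 1 (mod 37). 297 = 8×36 + 9. So 19^{297} ≡ 19^{9} ≡ 6 (mod 37)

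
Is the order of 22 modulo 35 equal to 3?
No, the actual order is 4, not 3.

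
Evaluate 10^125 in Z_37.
Using Fermat: 10^{36} ≡ 1 (mod 37). 125 ≡ 17 (mod 36). So 10^{125} ≡ 10^{17} ≡ 26 (mod 37)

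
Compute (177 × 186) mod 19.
14

(177 × 186) = 32922
32922 mod 19 = 14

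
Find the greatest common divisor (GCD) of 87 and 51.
3

Using the Euclidean algorithm:
87 = 1 × 51 + 36
51 = 1 × 36 + 15
36 = 2 × 15 + 6
15 = 2 × 6 + 3
6 = 2 × 3 + 0

GCD(87, 51) = 3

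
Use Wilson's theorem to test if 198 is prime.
(197)! mod 198 = 0. Since 0 ≢ -1 (mod 198), 198 is not prime.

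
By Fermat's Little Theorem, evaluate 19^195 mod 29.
By Fermat: 19^{28} ≡ 1 (mod 29). 195 = 6×28 + 27. So 19^{195} ≡ 19^{27} ≡ 26 (mod 29)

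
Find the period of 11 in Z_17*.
Powers of 11 mod 17: 11^1≡11, 11^2≡2, 11^3≡5, 11^4≡4, 11^5≡10, 11^6≡8, 11^7≡3, 11^8≡16, 11^9≡6, 11^10≡15, 11^11≡12, 11^12≡13, 11^13≡7, 11^14≡9, 11^15≡14, 11^16≡1. Order = 16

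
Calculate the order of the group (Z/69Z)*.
44

Prime factorization: 69 = 3 × 23
Using the formula φ(n) = n × Π(1 - 1/p) for each prime factor p:
φ(69) = 69 × (1 - 1/3) × (1 - 1/23)
φ(69) = 44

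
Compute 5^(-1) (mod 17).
5^(-1) ≡ 7 (mod 17). Verification: 5 × 7 = 35 ≡ 1 (mod 17)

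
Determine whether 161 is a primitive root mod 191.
p - 1 = 190 has prime divisors 2, 5, 19. Check 161^(190/q) mod 191 for each: 161^(190/2) = 161^95 ≡ 190, 161^(190/5) = 161^38 ≡ 1, 161^(190/19) = 161^10 ≡ 52 (mod 191). Since 161^38 ≡ 1 (mod 191), the order of 161 divides 38 (in fact the order is 38) ≠ 190, so it is not a primitive root.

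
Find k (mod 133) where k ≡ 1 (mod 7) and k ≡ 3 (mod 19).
M = 7 × 19 = 133. M₁ = 19, y₁ ≡ 3 (mod 7). M₂ = 7, y₂ ≡ 11 (mod 19). k = 1×19×3 + 3×7×11 ≡ 22 (mod 133)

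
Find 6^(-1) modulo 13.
11

Using Extended Euclidean Algorithm:
gcd(6, 13) = 1
Bezout coefficients: 6 × -2 + 13 × 1 = 1
So 6 × -2 ≡ 1 (mod 13)
The inverse is -2 mod 13 = 11
Verification: 6 × 11 = 66 = 5 × 13 + 1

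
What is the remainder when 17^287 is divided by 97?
Using Fermat: 17^{96} ≡ 1 (mod 97). 287 ≡ 95 (mod 96). So 17^{287} ≡ 17^{95} ≡ 40 (mod 97)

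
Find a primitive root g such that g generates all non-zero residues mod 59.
p - 1 = 58 has prime divisors 2, 29. h is a primitive root mod 59 iff h^(58/q) ≢ 1 (mod 59) for each such q.
h = 2: 2^29 ≡ 58, 2^2 ≡ 4 (mod 59); none is 1, so 2 has order 58 and is a primitive root.
The smallest primitive root mod 59 is g = 2.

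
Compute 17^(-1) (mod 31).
17^(-1) ≡ 11 (mod 31). Verification: 17 × 11 = 187 ≡ 1 (mod 31)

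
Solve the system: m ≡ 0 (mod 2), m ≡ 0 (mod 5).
M = 2 × 5 = 10. M₁ = 5, y₁ ≡ 1 (mod 2). M₂ = 2, y₂ ≡ 3 (mod 5). m = 0×5×1 + 0×2×3 ≡ 0 (mod 10)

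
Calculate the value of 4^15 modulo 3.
Using Fermat: 4^{2} ≡ 1 (mod 3). 15 ≡ 1 (mod 2). So 4^{15} ≡ 4^{1} ≡ 1 (mod 3)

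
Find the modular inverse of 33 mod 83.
33^(-1) ≡ 78 (mod 83). Verification: 33 × 78 = 2574 ≡ 1 (mod 83)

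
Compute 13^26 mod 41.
Using repeated squaring. 26 = 16 + 8 + 2 (binary 11010). Repeated squaring mod 41: 13^1 ≡ 13; 13^2 ≡ 13² = 169 ≡ 5; 13^4 ≡ 5² = 25 ≡ 25; 13^8 ≡ 25² = 625 ≡ 10; 13^16 ≡ 10² = 100 ≡ 18. Multiply: 13^26 = 13^16 × 13^8 × 13^2 ≡ 18 × 10 × 5 (mod 41): 18 × 10 = 180 ≡ 16; 16 × 5 = 80 ≡ 39. So 13^26 ≡ 39 (mod 41).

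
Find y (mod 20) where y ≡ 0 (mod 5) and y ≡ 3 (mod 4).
M = 5 × 4 = 20. M₁ = 4, y₁ ≡ 4 (mod 5). M₂ = 5, y₂ ≡ 1 (mod 4). y = 0×4×4 + 3×5×1 ≡ 15 (mod 20)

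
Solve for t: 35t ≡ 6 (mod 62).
48

Since gcd(35, 62) = 1 divides 6, a solution exists.
Multiply both sides by the inverse of 35 mod 62:
  35^(-1) mod 62 = 39
  x ≡ 39 × 6 ≡ 234 ≡ 48 (mod 62)
Verification: 35 × 48 = 1680 = 27 × 62 + 6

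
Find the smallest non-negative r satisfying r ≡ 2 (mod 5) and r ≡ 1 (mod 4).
M = 5 × 4 = 20. M₁ = 4, y₁ ≡ 4 (mod 5). M₂ = 5, y₂ ≡ 1 (mod 4). r = 2×4×4 + 1×5×1 ≡ 17 (mod 20)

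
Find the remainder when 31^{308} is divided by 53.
By Fermat: 31^{52} ≡ 1 (mod 53). 308 = 5×52 + 48. So 31^{308} ≡ 31^{48} ≡ 13 (mod 53)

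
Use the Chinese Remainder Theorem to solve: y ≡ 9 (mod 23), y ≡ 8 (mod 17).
331

Using the Chinese Remainder Theorem:
M = product of moduli = 391
For equation 1: M_1 = 17, 17 ≡ 17 (mod 23), inverse of 17 mod 23 is 19 (check: 17 × 19 = 323 ≡ 1 (mod 23))
For equation 2: M_2 = 23, 23 ≡ 6 (mod 17), inverse of 23 mod 17 is 3 (check: 6 × 3 = 18 ≡ 1 (mod 17))
Combine: y ≡ Σ r_i×M_i×(M_i⁻¹ mod m_i) = 9×17×19 + 8×23×3 = 2907 + 552 = 3459
3459 mod 391 = 331
y ≡ 331 (mod 391)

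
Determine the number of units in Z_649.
580

Prime factorization: 649 = 11 × 59
Using the formula φ(n) = n × Π(1 - 1/p) for each prime factor p:
φ(649) = 649 × (1 - 1/11) × (1 - 1/59)
φ(649) = 580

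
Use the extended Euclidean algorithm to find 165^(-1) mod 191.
Extended GCD: 165(22) + 191(-19) = 1. So 165^(-1) ≡ 22 ≡ 22 (mod 191). Verify: 165 × 22 = 3630 ≡ 1 (mod 191)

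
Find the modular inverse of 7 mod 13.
7^(-1) ≡ 2 (mod 13). Verification: 7 × 2 = 14 ≡ 1 (mod 13)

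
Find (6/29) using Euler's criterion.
(6/29) = 6^{14} mod 29 = 1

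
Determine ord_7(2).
Powers of 2 mod 7: 2^1≡2, 2^2≡4, 2^3≡1. Order = 3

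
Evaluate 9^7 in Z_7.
9 ≡ 2 (mod 7). 7 = 4 + 2 + 1 (binary 111). Repeated squaring mod 7: 2^1 ≡ 2; 2^2 ≡ 2² = 4 ≡ 4; 2^4 ≡ 4² = 16 ≡ 2. Multiply: 9^7 ≡ 2^4 × 2^2 × 2^1 ≡ 2 × 4 × 2 (mod 7): 2 × 4 = 8 ≡ 1; 1 × 2 = 2 ≡ 2. So 9^7 ≡ 2 (mod 7).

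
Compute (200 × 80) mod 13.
10

(200 × 80) = 16000
16000 mod 13 = 10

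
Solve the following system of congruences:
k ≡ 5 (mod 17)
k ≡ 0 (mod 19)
209

Using the Chinese Remainder Theorem:
M = product of moduli = 323
For equation 1: M_1 = 19, 19 ≡ 2 (mod 17), inverse of 19 mod 17 is 9 (check: 2 × 9 = 18 ≡ 1 (mod 17))
For equation 2: M_2 = 17, 17 ≡ 17 (mod 19), inverse of 17 mod 19 is 9 (check: 17 × 9 = 153 ≡ 1 (mod 19))
Combine: k ≡ Σ r_i×M_i×(M_i⁻¹ mod m_i) = 5×19×9 + 0×17×9 = 855 + 0 = 855
855 mod 323 = 209
k ≡ 209 (mod 323)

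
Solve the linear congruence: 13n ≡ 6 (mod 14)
8

Since gcd(13, 14) = 1 divides 6, a solution exists.
Multiply both sides by the inverse of 13 mod 14:
  13^(-1) mod 14 = 13
  x ≡ 13 × 6 ≡ 78 ≡ 8 (mod 14)
Verification: 13 × 8 = 104 = 7 × 14 + 6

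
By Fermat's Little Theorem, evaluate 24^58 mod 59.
By Fermat's Little Theorem, 24^{58} ≡ 1 (mod 59) since 59 is prime and gcd(24, 59) = 1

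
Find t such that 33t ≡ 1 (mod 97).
33^(-1) ≡ 50 (mod 97). Verification: 33 × 50 = 1650 ≡ 1 (mod 97)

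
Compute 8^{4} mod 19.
11

Using successive squaring:
Binary expansion of 4: 100
Powers of 8 mod 19 (each is the square of the previous):
  8^1 ≡ 8 (mod 19)
  8^2 ≡ 8² = 64 ≡ 7 (mod 19)
  8^4 ≡ 7² = 49 ≡ 11 (mod 19)
4 is a power of 2, so 8^4 is the last square: ≡ 11 (mod 19)
Result: 8^4 ≡ 11 (mod 19)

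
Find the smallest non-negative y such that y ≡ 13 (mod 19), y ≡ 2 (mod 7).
51

Using the Chinese Remainder Theorem:
M = product of moduli = 133
For equation 1: M_1 = 7, 7 ≡ 7 (mod 19), inverse of 7 mod 19 is 11 (check: 7 × 11 = 77 ≡ 1 (mod 19))
For equation 2: M_2 = 19, 19 ≡ 5 (mod 7), inverse of 19 mod 7 is 3 (check: 5 × 3 = 15 ≡ 1 (mod 7))
Combine: y ≡ Σ r_i×M_i×(M_i⁻¹ mod m_i) = 13×7×11 + 2×19×3 = 1001 + 114 = 1115
1115 mod 133 = 51
y ≡ 51 (mod 133)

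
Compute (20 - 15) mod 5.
0

(20 - 15) = 5
5 mod 5 = 0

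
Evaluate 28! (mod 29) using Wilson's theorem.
By Wilson's theorem, (28)! ≡ -1 ≡ 28 (mod 29)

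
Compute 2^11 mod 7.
Using Fermat: 2^{6} ≡ 1 (mod 7). 11 ≡ 5 (mod 6). So 2^{11} ≡ 2^{5} ≡ 4 (mod 7)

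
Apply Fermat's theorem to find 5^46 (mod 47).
By Fermat's Little Theorem, 5^{46} ≡ 1 (mod 47) since 47 is prime and gcd(5, 47) = 1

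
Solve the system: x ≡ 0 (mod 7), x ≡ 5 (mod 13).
M = 7 × 13 = 91. M₁ = 13, y₁ ≡ 6 (mod 7). M₂ = 7, y₂ ≡ 2 (mod 13). x = 0×13×6 + 5×7×2 ≡ 70 (mod 91)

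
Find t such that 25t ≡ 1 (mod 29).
25^(-1) ≡ 7 (mod 29). Verification: 25 × 7 = 175 ≡ 1 (mod 29)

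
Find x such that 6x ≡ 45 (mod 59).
37

Since gcd(6, 59) = 1 divides 45, a solution exists.
Multiply both sides by the inverse of 6 mod 59:
  6^(-1) mod 59 = 10
  x ≡ 10 × 45 ≡ 450 ≡ 37 (mod 59)
Verification: 6 × 37 = 222 = 3 × 59 + 45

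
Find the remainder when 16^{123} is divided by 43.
By Fermat: 16^{42} ≡ 1 (mod 43). 123 = 2×42 + 39. So 16^{123} ≡ 16^{39} ≡ 4 (mod 43)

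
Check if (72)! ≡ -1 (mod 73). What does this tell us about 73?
(72)! mod 73 = 72. Since this equals -1 (mod 73), Wilson confirms 73 is prime.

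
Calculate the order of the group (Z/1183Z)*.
936

Prime factorization: 1183 = 7 × 13^2
Using the formula φ(n) = n × Π(1 - 1/p) for each prime factor p:
φ(1183) = 1183 × (1 - 1/7) × (1 - 1/13)
φ(1183) = 936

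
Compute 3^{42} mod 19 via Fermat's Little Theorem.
7

By Fermat's Little Theorem, a^(p-1) ≡ 1 (mod p) for prime p and gcd(a, p) = 1
Here p = 19, so 3^18 ≡ 1 (mod 19)
We can reduce the exponent: 42 mod 18 = 6
So 3^42 ≡ 3^6 (mod 19)
Computing: 3^6 mod 19 = 7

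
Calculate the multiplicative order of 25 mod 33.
Powers of 25 mod 33: 25^1≡25, 25^2≡31, 25^3≡16, 25^4≡4, 25^5≡1. Order = 5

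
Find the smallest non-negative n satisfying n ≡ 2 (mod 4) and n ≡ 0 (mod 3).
M = 4 × 3 = 12. M₁ = 3, y₁ ≡ 3 (mod 4). M₂ = 4, y₂ ≡ 1 (mod 3). n = 2×3×3 + 0×4×1 ≡ 6 (mod 12)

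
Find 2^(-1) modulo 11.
6

Using Extended Euclidean Algorithm:
gcd(2, 11) = 1
Bezout coefficients: 2 × -5 + 11 × 1 = 1
So 2 × -5 ≡ 1 (mod 11)
The inverse is -5 mod 11 = 6
Verification: 2 × 6 = 12 = 1 × 11 + 1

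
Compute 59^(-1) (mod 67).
25

Using Extended Euclidean Algorithm:
gcd(59, 67) = 1
Bezout coefficients: 59 × 25 + 67 × -22 = 1
So 59 × 25 ≡ 1 (mod 67)
The inverse is 25 mod 67 = 25
Verification: 59 × 25 = 1475 = 22 × 67 + 1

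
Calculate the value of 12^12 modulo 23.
Using repeated squaring. 12 = 8 + 4 (binary 1100). Repeated squaring mod 23: 12^1 ≡ 12; 12^2 ≡ 12² = 144 ≡ 6; 12^4 ≡ 6² = 36 ≡ 13; 12^8 ≡ 13² = 169 ≡ 8. Multiply: 12^12 = 12^8 × 12^4 ≡ 8 × 13 (mod 23): 8 × 13 = 104 ≡ 12. So 12^12 ≡ 12 (mod 23).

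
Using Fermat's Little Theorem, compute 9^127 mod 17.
By Fermat: 9^{16} ≡ 1 (mod 17). 127 = 7×16 + 15. So 9^{127} ≡ 9^{15} ≡ 2 (mod 17)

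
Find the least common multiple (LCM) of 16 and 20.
80

First find GCD(16, 20) using the Euclidean algorithm:
16 = 0 × 20 + 16
20 = 1 × 16 + 4
16 = 4 × 4 + 0
GCD(16, 20) = 4

LCM formula: LCM(a, b) = (a × b) / GCD(a, b)
LCM(16, 20) = (16 × 20) / 4
LCM(16, 20) = 320 / 4
LCM(16, 20) = 80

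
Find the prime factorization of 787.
787

Divide by primes starting from smallest:
787 ÷ 787 = 1

787 = 787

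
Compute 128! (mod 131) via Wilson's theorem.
(130)! = (128)! × (129) × (130) ≡ -1 (mod 131). So (128)! ≡ -1 × [(130)(129)]^(-1) ≡ 65 (mod 131)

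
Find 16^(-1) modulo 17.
16

Using Extended Euclidean Algorithm:
gcd(16, 17) = 1
Bezout coefficients: 16 × -1 + 17 × 1 = 1
So 16 × -1 ≡ 1 (mod 17)
The inverse is -1 mod 17 = 16
Verification: 16 × 16 = 256 = 15 × 17 + 1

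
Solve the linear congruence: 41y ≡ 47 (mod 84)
79

Since gcd(41, 84) = 1 divides 47, a solution exists.
Multiply both sides by the inverse of 41 mod 84:
  41^(-1) mod 84 = 41
  x ≡ 41 × 47 ≡ 1927 ≡ 79 (mod 84)
Verification: 41 × 79 = 3239 = 38 × 84 + 47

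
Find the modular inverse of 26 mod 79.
26^(-1) ≡ 76 (mod 79). Verification: 26 × 76 = 1976 ≡ 1 (mod 79)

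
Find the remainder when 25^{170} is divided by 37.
By Fermat: 25^{36} ≡ 1 (mod 37). 170 = 4×36 + 26. So 25^{170} ≡ 25^{26} ≡ 34 (mod 37)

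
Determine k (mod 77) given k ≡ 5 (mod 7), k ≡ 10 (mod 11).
54

Using the Chinese Remainder Theorem:
M = product of moduli = 77
For equation 1: M_1 = 11, 11 ≡ 4 (mod 7), inverse of 11 mod 7 is 2 (check: 4 × 2 = 8 ≡ 1 (mod 7))
For equation 2: M_2 = 7, 7 ≡ 7 (mod 11), inverse of 7 mod 11 is 8 (check: 7 × 8 = 56 ≡ 1 (mod 11))
Combine: k ≡ Σ r_i×M_i×(M_i⁻¹ mod m_i) = 5×11×2 + 10×7×8 = 110 + 560 = 670
670 mod 77 = 54
k ≡ 54 (mod 77)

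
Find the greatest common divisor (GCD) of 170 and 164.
2

Using the Euclidean algorithm:
170 = 1 × 164 + 6
164 = 27 × 6 + 2
6 = 3 × 2 + 0

GCD(170, 164) = 2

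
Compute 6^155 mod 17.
Using Fermat: 6^{16} ≡ 1 (mod 17). 155 ≡ 11 (mod 16). So 6^{155} ≡ 6^{11} ≡ 5 (mod 17)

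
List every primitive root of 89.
Primitive roots mod 89: {3, 6, 7, 13, 14, 15, 19, 23, 24, 26, 27, 28, 29, 30, 31, 33, 35, 38, 41, 43, 46, 48, 51, 54, 56, 58, 59, 60, 61, 62, 63, 65, 66, 70, 74, 75, 76, 82, 83, 86}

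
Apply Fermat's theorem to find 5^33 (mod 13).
By Fermat: 5^{12} ≡ 1 (mod 13). 33 = 2×12 + 9. So 5^{33} ≡ 5^{9} ≡ 5 (mod 13)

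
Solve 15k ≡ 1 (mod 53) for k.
46

Using Extended Euclidean Algorithm:
gcd(15, 53) = 1
Bezout coefficients: 15 × -7 + 53 × 2 = 1
So 15 × -7 ≡ 1 (mod 53)
The inverse is -7 mod 53 = 46
Verification: 15 × 46 = 690 = 13 × 53 + 1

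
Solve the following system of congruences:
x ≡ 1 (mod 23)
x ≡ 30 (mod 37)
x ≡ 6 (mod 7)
622

Using the Chinese Remainder Theorem:
M = product of moduli = 5957
For equation 1: M_1 = 259, 259 ≡ 6 (mod 23), inverse of 259 mod 23 is 4 (check: 6 × 4 = 24 ≡ 1 (mod 23))
For equation 2: M_2 = 161, 161 ≡ 13 (mod 37), inverse of 161 mod 37 is 20 (check: 13 × 20 = 260 ≡ 1 (mod 37))
For equation 3: M_3 = 851, 851 ≡ 4 (mod 7), inverse of 851 mod 7 is 2 (check: 4 × 2 = 8 ≡ 1 (mod 7))
Combine: x ≡ Σ r_i×M_i×(M_i⁻¹ mod m_i) = 1×259×4 + 30×161×20 + 6×851×2 = 1036 + 96600 + 10212 = 107848
107848 mod 5957 = 622
x ≡ 622 (mod 5957)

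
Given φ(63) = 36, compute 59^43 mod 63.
By Euler: 59^{36} ≡ 1 (mod 63) since gcd(59, 63) = 1. 43 = 1×36 + 7. So 59^{43} ≡ 59^{7} ≡ 59 (mod 63)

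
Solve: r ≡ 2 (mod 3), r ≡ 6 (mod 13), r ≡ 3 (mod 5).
M = 3 × 13 × 5 = 195. M₁ = 65, y₁ ≡ 2 (mod 3). M₂ = 15, y₂ ≡ 7 (mod 13). M₃ = 39, y₃ ≡ 4 (mod 5). r = 2×65×2 + 6×15×7 + 3×39×4 ≡ 188 (mod 195)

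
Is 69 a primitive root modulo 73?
No

To verify, check if 69^(72/q) ≢ 1 (mod 73) for each prime divisor q of 72
Divisors of 72 = 72: [1, 2, 3, 4, 6, 8, 9, 12, 18, 24, 36, 72]
  69^(72/2) = 69^36 ≡ 1 (mod 73)
  69^(72/3) = 69^24 ≡ 8 (mod 73)
Conclusion: 69 is not a primitive root modulo 73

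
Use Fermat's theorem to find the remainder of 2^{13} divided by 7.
2

By Fermat's Little Theorem, a^(p-1) ≡ 1 (mod p) for prime p and gcd(a, p) = 1
Here p = 7, so 2^6 ≡ 1 (mod 7)
We can reduce the exponent: 13 mod 6 = 1
So 2^13 ≡ 2^1 (mod 7)
Computing: 2^1 mod 7 = 2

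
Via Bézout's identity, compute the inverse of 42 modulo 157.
Extended GCD: 42(-71) + 157(19) = 1. So 42^(-1) ≡ 86 ≡ 86 (mod 157). Verify: 42 × 86 = 3612 ≡ 1 (mod 157)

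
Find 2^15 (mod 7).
Using Fermat: 2^{6} ≡ 1 (mod 7). 15 ≡ 3 (mod 6). So 2^{15} ≡ 2^{3} ≡ 1 (mod 7)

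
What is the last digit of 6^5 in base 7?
5 = 4 + 1 (binary 101). Repeated squaring mod 7: 6^1 ≡ 6; 6^2 ≡ 6² = 36 ≡ 1; 6^4 ≡ 1² = 1 ≡ 1. Multiply: 6^5 = 6^4 × 6^1 ≡ 1 × 6 (mod 7): 1 × 6 = 6 ≡ 6. So 6^5 ≡ 6 (mod 7).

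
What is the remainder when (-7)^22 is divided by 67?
Using repeated squaring. (-7) ≡ 60 (mod 67). 22 = 16 + 4 + 2 (binary 10110). Repeated squaring mod 67: 60^1 ≡ 60; 60^2 ≡ 60² = 3600 ≡ 49; 60^4 ≡ 49² = 2401 ≡ 56; 60^8 ≡ 56² = 3136 ≡ 54; 60^16 ≡ 54² = 2916 ≡ 35. Multiply: (-7)^22 ≡ 60^16 × 60^4 × 60^2 ≡ 35 × 56 × 49 (mod 67): 35 × 56 = 1960 ≡ 17; 17 × 49 = 833 ≡ 29. So (-7)^22 ≡ 29 (mod 67).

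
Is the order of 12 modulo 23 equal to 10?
No, the actual order is 11, not 10.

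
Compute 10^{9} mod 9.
1

Using successive squaring:
Binary expansion of 9: 1001
Powers of 10 mod 9 (each is the square of the previous):
  10^1 ≡ 1 (mod 9)
  10^2 ≡ 1² = 1 ≡ 1 (mod 9)
  10^4 ≡ 1² = 1 ≡ 1 (mod 9)
  10^8 ≡ 1² = 1 ≡ 1 (mod 9)
9 = 8 + 1, so 10^9 = 10^8 × 10^1 ≡ 1 × 1 (mod 9)
Multiplying step by step:
  1 × 1 = 1 ≡ 1 (mod 9)
Result: 10^9 ≡ 1 (mod 9)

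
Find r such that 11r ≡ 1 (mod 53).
11^(-1) ≡ 29 (mod 53). Verification: 11 × 29 = 319 ≡ 1 (mod 53)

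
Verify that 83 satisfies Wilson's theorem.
(82)! mod 83 = 82. Since this equals -1 (mod 83), Wilson confirms 83 is prime.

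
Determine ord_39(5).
Powers of 5 mod 39: 5^1≡5, 5^2≡25, 5^3≡8, 5^4≡1. Order = 4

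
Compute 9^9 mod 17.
9 = 8 + 1 (binary 1001). Repeated squaring mod 17: 9^1 ≡ 9; 9^2 ≡ 9² = 81 ≡ 13; 9^4 ≡ 13² = 169 ≡ 16; 9^8 ≡ 16² = 256 ≡ 1. Multiply: 9^9 = 9^8 × 9^1 ≡ 1 × 9 (mod 17): 1 × 9 = 9 ≡ 9. So 9^9 ≡ 9 (mod 17).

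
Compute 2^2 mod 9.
2 = 2 (binary 10). Repeated squaring mod 9: 2^1 ≡ 2; 2^2 ≡ 2² = 4 ≡ 4. So 2^2 ≡ 4 (mod 9).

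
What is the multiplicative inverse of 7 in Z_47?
27

Using Extended Euclidean Algorithm:
gcd(7, 47) = 1
Bezout coefficients: 7 × -20 + 47 × 3 = 1
So 7 × -20 ≡ 1 (mod 47)
The inverse is -20 mod 47 = 27
Verification: 7 × 27 = 189 = 4 × 47 + 1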